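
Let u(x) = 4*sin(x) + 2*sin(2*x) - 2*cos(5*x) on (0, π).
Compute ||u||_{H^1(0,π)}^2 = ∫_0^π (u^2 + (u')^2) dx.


||u||_{H^1(0,π)}^2 = 832/21 + 78*π

u'(x) = 10*sin(5*x) + 4*cos(x) + 4*cos(2*x).
Expand u² and (u')² and integrate term by term on (0, π), using: for integers n ≥ 1, ∫_0^π sin²(nx) dx = ∫_0^π cos²(nx) dx = π/2; for n ≠ n', ∫_0^π sin(nx)sin(n'x) dx = ∫_0^π cos(nx)cos(n'x) dx = 0; and by product-to-sum, ∫_0^π sin(nx)cos(n'x) dx = ½∫_0^π [sin((n+n')x) + sin((n−n')x)] dx, which is 0 when n+n' is even and 2n/(n²−n'²) when n+n' is odd (it need not vanish on (0, π)).
  u² squared terms: (-2)²·∫cos(5x)² dx = 4·π/2 = 2*π;  (2)²·∫sin(2x)² dx = 4·π/2 = 2*π;  (4)²·∫sin(x)² dx = 16·π/2 = 8*π.
  u² cross terms: 2·(-2)·(2)·∫cos(5x)·sin(2x) dx = -8·(-4/21) = 32/21;  2·(-2)·(4)·∫cos(5x)·sin(x) dx = -16·(0) = 0;  2·(2)·(4)·∫sin(2x)·sin(x) dx = 16·(0) = 0.
  So ∫_0^π u² dx = 2*π + 2*π + 8*π + 32/21 + 0 + 0 = 32/21 + 12*π.
  (u')² squared terms: (4)²·∫cos(x)² dx = 16·π/2 = 8*π;  (4)²·∫cos(2x)² dx = 16·π/2 = 8*π;  (10)²·∫sin(5x)² dx = 100·π/2 = 50*π.
  (u')² cross terms: 2·(4)·(4)·∫cos(x)·cos(2x) dx = 32·(0) = 0;  2·(4)·(10)·∫cos(x)·sin(5x) dx = 80·(0) = 0;  2·(4)·(10)·∫cos(2x)·sin(5x) dx = 80·(10/21) = 800/21.
  So ∫_0^π (u')² dx = 8*π + 8*π + 50*π + 0 + 0 + 800/21 = 800/21 + 66*π.
||u||_{H^1}^2 = (32/21 + 12*π) + (800/21 + 66*π) = 832/21 + 78*π.


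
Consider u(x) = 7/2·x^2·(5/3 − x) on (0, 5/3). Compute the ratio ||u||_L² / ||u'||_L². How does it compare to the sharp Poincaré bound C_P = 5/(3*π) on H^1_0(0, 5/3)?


||u||_L² / ||u'||_L² = 5*sqrt(14)/42 < C_P = 5/(3*π).

u(x) = 7/2·x^2·(5/3 − x), so u'(x) = 7*x*(10 - 9*x)/6.
u(x) = 7/2·x^2·(5/3 − x) vanishes at x = 0 and x = 5/3, so u ∈ H^1_0(0, 5/3). Differentiate via the product rule and integrate the resulting polynomials term by term.
  ∫_0^5/3 u² dx = ∫_0^5/3 (49*x^6/4 - 245*x^5/6 + 1225*x^4/36) dx. Term by term:
    ∫_0^5/3 49*x^6/4 dx = 546875/8748;  ∫_0^5/3 -245*x^5/6 dx = -3828125/26244;  ∫_0^5/3 1225*x^4/36 dx = 765625/8748.
  Sum: 546875/8748 − 3828125/26244 + 765625/8748 = 109375/26244.
  ∫_0^5/3 (u')² dx = ∫_0^5/3 (441*x^4/4 - 245*x^3 + 1225*x^2/9) dx. Term by term:
    ∫_0^5/3 441*x^4/4 dx = 30625/108;  ∫_0^5/3 -245*x^3 dx = -153125/324;  ∫_0^5/3 1225*x^2/9 dx = 153125/729.
  Sum: 30625/108 − 153125/324 + 153125/729 = 30625/1458.
∫_0^5/3 u² dx = 109375/26244, so ||u||_L² = 125*sqrt(7)/162.
∫_0^5/3 (u')² dx = 30625/1458, so ||u'||_L² = 175*sqrt(2)/54.
Ratio ||u||_L² / ||u'||_L² = 5*sqrt(14)/42.
Sharp Poincaré constant on H^1_0(0, 5/3) is C_P = L/π = 5/(3*π), achieved by sin(3*π/5·x).
A polynomial bump cannot attain the sharp Poincaré constant (only the first sine eigenfunction does), so the ratio is strictly less than C_P, consistent with ||u||_L² ≤ C_P ||u'||_L².


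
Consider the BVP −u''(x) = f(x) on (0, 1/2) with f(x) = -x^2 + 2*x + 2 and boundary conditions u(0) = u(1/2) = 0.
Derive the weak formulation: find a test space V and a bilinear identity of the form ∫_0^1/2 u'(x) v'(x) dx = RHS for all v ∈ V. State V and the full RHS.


V = H^1_0(0, 1/2) (so v(0) = v(1/2) = 0); weak form: ∫_0^1/2 u'v' dx = ∫_0^1/2 (-x^2 + 2*x + 2) v dx for all v ∈ V.

Multiply both sides by a test function v and integrate from 0 to 1/2:
  ∫_0^1/2 −u''(x) v(x) dx = ∫_0^1/2 f(x) v(x) dx.
Integrate the LHS by parts once:
  ∫_0^1/2 −u'' v dx = −[u'(x) v(x)]_0^1/2 + ∫_0^1/2 u'(x) v'(x) dx.
Thus ∫_0^1/2 u'(x) v'(x) dx = ∫_0^1/2 f(x) v(x) dx + [u'(x) v(x)]_0^1/2.
Choose V so that boundary terms are either known or forced to vanish.
u is Dirichlet: u(0) = u(1/2) = 0. Let V = H^1_0(0, 1/2); then v(0) = v(1/2) = 0, and [u' v]_0^1/2 = 0.
Weak formulation: find u (satisfying any essential BC) such that ∫_0^1/2 u'(x) v'(x) dx = ∫_0^1/2 f v dx for all v ∈ V.
Substituting f(x) = -x^2 + 2*x + 2, the right-hand side is ∫_0^1/2 (-x^2 + 2*x + 2) v dx.


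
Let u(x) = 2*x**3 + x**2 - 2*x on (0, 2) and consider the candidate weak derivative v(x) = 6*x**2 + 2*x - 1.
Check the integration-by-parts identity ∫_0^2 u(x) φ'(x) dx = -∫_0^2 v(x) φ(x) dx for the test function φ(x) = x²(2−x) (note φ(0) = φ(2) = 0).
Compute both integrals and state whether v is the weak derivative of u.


LHS = -40/3, RHS = -44/3. No, v is not the weak derivative of u.

u(x) = 2*x**3 + x**2 - 2*x, classical derivative u'(x) = 6*x**2 + 2*x - 2.
φ(x) = x²(2−x), so φ'(x) = x*(4 - 3*x).
Note φ(0) = φ(2) = 0, so the boundary term u·φ vanishes.
LHS = ∫_0^2 u(x) φ'(x) dx = ∫_0^2 (-6*x^5 + 5*x^4 + 10*x^3 - 8*x^2) dx. Term by term:
  ∫_0^2 -6*x^5 dx = -64;  ∫_0^2 5*x^4 dx = 32;  ∫_0^2 10*x^3 dx = 40;
  ∫_0^2 -8*x^2 dx = -64/3.
Sum: -64 + 32 + 40 − 64/3 = -40/3.
So LHS = -40/3.
∫_0^2 v(x) φ(x) dx = ∫_0^2 (-6*x^5 + 10*x^4 + 5*x^3 - 2*x^2) dx. Term by term:
  ∫_0^2 -6*x^5 dx = -64;  ∫_0^2 10*x^4 dx = 64;  ∫_0^2 5*x^3 dx = 20;
  ∫_0^2 -2*x^2 dx = -16/3.
Sum: -64 + 64 + 20 − 16/3 = 44/3.
So RHS = -∫_0^2 v(x) φ(x) dx = -44/3.
LHS − RHS = 4/3 ≠ 0, so the identity fails.
(For a valid weak derivative the identity must hold for EVERY test function, in particular this one. The failure shows v is NOT the weak derivative of u.)
Correct weak derivative would be u'(x) = 6*x**2 + 2*x - 2.


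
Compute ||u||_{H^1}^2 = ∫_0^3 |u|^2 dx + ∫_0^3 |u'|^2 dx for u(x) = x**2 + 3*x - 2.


||u||_{H^1}^2 = 2901/10

The H^1 norm (squared) on an interval (0, L) is
  ||u||_{H^1}^2 = ∫_0^L u(x)^2 dx + ∫_0^L u'(x)^2 dx.
Compute u'(x) = 2*x + 3.
Then u(x)^2 = x**4 + 6*x**3 + 5*x**2 - 12*x + 4 and u'(x)^2 = 4*x**2 + 12*x + 9.
Integrate each monomial from 0 to 3 using ∫_0^3 c·x^n dx = c·3^(n+1)/(n+1):
  ∫_0^3 u(x)^2 dx = ∫_0^3 (x^4 + 6*x^3 + 5*x^2 - 12*x + 4) dx. Term by term:
    ∫_0^3 x^4 dx = 243/5;  ∫_0^3 6*x^3 dx = 243/2;  ∫_0^3 5*x^2 dx = 45;
    ∫_0^3 -12*x dx = -54;  ∫_0^3 4 dx = 12.
  Sum: 243/5 + 243/2 + 45 − 54 + 12 = 1731/10.
  ∫_0^3 u'(x)^2 dx = ∫_0^3 (4*x^2 + 12*x + 9) dx. Term by term:
    ∫_0^3 4*x^2 dx = 36;  ∫_0^3 12*x dx = 54;  ∫_0^3 9 dx = 27.
  Sum: 36 + 54 + 27 = 117.
Adding: ||u||_{H^1}^2 = 1731/10 + 117 = 2901/10.


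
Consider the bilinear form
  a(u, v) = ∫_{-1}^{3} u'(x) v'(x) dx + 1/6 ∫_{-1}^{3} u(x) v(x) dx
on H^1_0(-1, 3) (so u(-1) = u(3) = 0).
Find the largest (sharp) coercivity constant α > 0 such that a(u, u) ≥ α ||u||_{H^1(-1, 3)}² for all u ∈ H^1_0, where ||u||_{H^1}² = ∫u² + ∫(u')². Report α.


α = (8/3 + π^2)/(π^2 + 16)

Coercivity of a(·,·) on H^1_0(-1, 3) means a(u, u) ≥ α ||u||_{H^1}² for every u ∈ H^1_0.
The interval has length L = 4, and Poincaré/coercivity depend only on L. Here a(u, u) = ∫(u')² + (1/6)·∫u².
Here 0 < c = 1/6 < 1. The condition a(u,u) ≥ α||u||_{H^1}² reads (1−α)∫(u')² ≥ (α−c)∫u². Any admissible α is ≤ 1 (rapidly oscillating u have ∫u²/∫(u')² → 0), and α = 1 would force 0 ≥ (1−c)∫u², impossible since c < 1; so 1−α > 0. By the sharp Poincaré inequality on H^1_0 of an interval of length L, ∫(u')² ≥ (π/L)²∫u² with equality for the first sine mode sin(π(x−x₀)/L) (x₀ the left endpoint), so the inequality holds for all u iff (1−α)(π/L)² ≥ α − c, i.e. α ≤ ((π/L)² + c)/((π/L)² + 1) = (1 + c(L/π)²)/(1 + (L/π)²). With (π/L)² = π^2/16 and c = 1/6, the largest admissible constant is α = ((π/L)² + c)/((π/L)² + 1).
Simplifying, α = (8/3 + π^2)/(π^2 + 16).


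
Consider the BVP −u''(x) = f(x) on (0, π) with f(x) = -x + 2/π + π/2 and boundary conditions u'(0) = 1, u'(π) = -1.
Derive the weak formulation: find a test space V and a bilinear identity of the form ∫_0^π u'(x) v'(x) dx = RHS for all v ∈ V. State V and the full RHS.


V = H^1(0, π) (v unrestricted at boundary; u is determined up to an additive constant); weak form: ∫_0^π u'v' dx = ∫_0^π (-x + 2/π + π/2) v dx − v(π) − v(0) for all v ∈ V.

Multiply both sides by a test function v and integrate from 0 to π:
  ∫_0^π −u''(x) v(x) dx = ∫_0^π f(x) v(x) dx.
Integrate the LHS by parts once:
  ∫_0^π −u'' v dx = −[u'(x) v(x)]_0^π + ∫_0^π u'(x) v'(x) dx.
Thus ∫_0^π u'(x) v'(x) dx = ∫_0^π f(x) v(x) dx + [u'(x) v(x)]_0^π.
Choose V so that boundary terms are either known or forced to vanish.
u has inhomogeneous Neumann u'(0) = 1, u'(π) = -1. [u' v]_0^π = (-1)·v(π) − (1)·v(0) = − v(π) − v(0). Take V = H^1(0, π); boundary term becomes part of RHS.
Weak formulation: find u (satisfying any essential BC) such that ∫_0^π u'(x) v'(x) dx = ∫_0^π f v dx − v(π) − v(0) for all v ∈ V (Neumann data are natural BCs: they enter the RHS as boundary terms).
Substituting f(x) = -x + 2/π + π/2, the right-hand side is ∫_0^π (-x + 2/π + π/2) v dx − v(π) − v(0).
Compatibility check (pure Neumann): taking v ≡ 1 ∈ V gives 0 = ∫_0^π f dx + (-1) − (1), i.e. ∫_0^π f dx must equal u'(0) − u'(π) = 2. Indeed ∫_0^π (-x + 2/π + π/2) dx = 2, so the data are compatible. The solution is then unique only up to an additive constant (fix it e.g. by requiring ∫_0^π u dx = 0).


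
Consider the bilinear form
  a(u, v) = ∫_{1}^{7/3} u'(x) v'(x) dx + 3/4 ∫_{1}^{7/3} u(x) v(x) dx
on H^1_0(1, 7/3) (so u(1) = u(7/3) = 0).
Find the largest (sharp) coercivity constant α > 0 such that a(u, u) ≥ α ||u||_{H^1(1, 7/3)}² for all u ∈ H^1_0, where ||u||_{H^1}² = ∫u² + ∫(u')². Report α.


α = 3*(4 + 3*π^2)/(16 + 9*π^2)

Coercivity of a(·,·) on H^1_0(1, 7/3) means a(u, u) ≥ α ||u||_{H^1}² for every u ∈ H^1_0.
The interval has length L = 4/3, and Poincaré/coercivity depend only on L. Here a(u, u) = ∫(u')² + (3/4)·∫u².
Here 0 < c = 3/4 < 1. The condition a(u,u) ≥ α||u||_{H^1}² reads (1−α)∫(u')² ≥ (α−c)∫u². Any admissible α is ≤ 1 (rapidly oscillating u have ∫u²/∫(u')² → 0), and α = 1 would force 0 ≥ (1−c)∫u², impossible since c < 1; so 1−α > 0. By the sharp Poincaré inequality on H^1_0 of an interval of length L, ∫(u')² ≥ (π/L)²∫u² with equality for the first sine mode sin(π(x−x₀)/L) (x₀ the left endpoint), so the inequality holds for all u iff (1−α)(π/L)² ≥ α − c, i.e. α ≤ ((π/L)² + c)/((π/L)² + 1) = (1 + c(L/π)²)/(1 + (L/π)²). With (π/L)² = 9*π^2/16 and c = 3/4, the largest admissible constant is α = ((π/L)² + c)/((π/L)² + 1).
Simplifying, α = 3*(4 + 3*π^2)/(16 + 9*π^2).


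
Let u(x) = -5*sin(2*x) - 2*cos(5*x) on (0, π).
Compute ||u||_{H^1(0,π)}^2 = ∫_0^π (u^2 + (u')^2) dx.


||u||_{H^1(0,π)}^2 = -2080/21 + 229*π/2

u'(x) = 10*sin(5*x) - 10*cos(2*x).
Expand u² and (u')² and integrate term by term on (0, π), using: for integers n ≥ 1, ∫_0^π sin²(nx) dx = ∫_0^π cos²(nx) dx = π/2; for n ≠ n', ∫_0^π sin(nx)sin(n'x) dx = ∫_0^π cos(nx)cos(n'x) dx = 0; and by product-to-sum, ∫_0^π sin(nx)cos(n'x) dx = ½∫_0^π [sin((n+n')x) + sin((n−n')x)] dx, which is 0 when n+n' is even and 2n/(n²−n'²) when n+n' is odd (it need not vanish on (0, π)).
  u² squared terms: (-5)²·∫sin(2x)² dx = 25·π/2 = 25*π/2;  (-2)²·∫cos(5x)² dx = 4·π/2 = 2*π.
  u² cross terms: 2·(-5)·(-2)·∫sin(2x)·cos(5x) dx = 20·(-4/21) = -80/21.
  So ∫_0^π u² dx = 25*π/2 + 2*π − 80/21 = -80/21 + 29*π/2.
  (u')² squared terms: (-10)²·∫cos(2x)² dx = 100·π/2 = 50*π;  (10)²·∫sin(5x)² dx = 100·π/2 = 50*π.
  (u')² cross terms: 2·(-10)·(10)·∫cos(2x)·sin(5x) dx = -200·(10/21) = -2000/21.
  So ∫_0^π (u')² dx = 50*π + 50*π − 2000/21 = -2000/21 + 100*π.
||u||_{H^1}^2 = (-80/21 + 29*π/2) + (-2000/21 + 100*π) = -2080/21 + 229*π/2.


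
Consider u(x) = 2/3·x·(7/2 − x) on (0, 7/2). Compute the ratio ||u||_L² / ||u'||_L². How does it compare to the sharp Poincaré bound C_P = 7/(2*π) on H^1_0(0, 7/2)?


||u||_L² / ||u'||_L² = 7*sqrt(10)/20 < C_P = 7/(2*π).

u(x) = 2/3·x·(7/2 − x), so u'(x) = 7/3 - 4*x/3.
u(x) = 2/3·x·(7/2 − x) vanishes at x = 0 and x = 7/2, so u ∈ H^1_0(0, 7/2). Differentiate via the product rule and integrate the resulting polynomials term by term.
  ∫_0^7/2 u² dx = ∫_0^7/2 (4*x^4/9 - 28*x^3/9 + 49*x^2/9) dx. Term by term:
    ∫_0^7/2 4*x^4/9 dx = 16807/360;  ∫_0^7/2 -28*x^3/9 dx = -16807/144;  ∫_0^7/2 49*x^2/9 dx = 16807/216.
  Sum: 16807/360 − 16807/144 + 16807/216 = 16807/2160.
  ∫_0^7/2 (u')² dx = ∫_0^7/2 (16*x^2/9 - 56*x/9 + 49/9) dx. Term by term:
    ∫_0^7/2 16*x^2/9 dx = 686/27;  ∫_0^7/2 -56*x/9 dx = -343/9;  ∫_0^7/2 49/9 dx = 343/18.
  Sum: 686/27 − 343/9 + 343/18 = 343/54.
∫_0^7/2 u² dx = 16807/2160, so ||u||_L² = 49*sqrt(105)/180.
∫_0^7/2 (u')² dx = 343/54, so ||u'||_L² = 7*sqrt(42)/18.
Ratio ||u||_L² / ||u'||_L² = 7*sqrt(10)/20.
Sharp Poincaré constant on H^1_0(0, 7/2) is C_P = L/π = 7/(2*π), achieved by sin(2*π/7·x).
A polynomial bump cannot attain the sharp Poincaré constant (only the first sine eigenfunction does), so the ratio is strictly less than C_P, consistent with ||u||_L² ≤ C_P ||u'||_L².


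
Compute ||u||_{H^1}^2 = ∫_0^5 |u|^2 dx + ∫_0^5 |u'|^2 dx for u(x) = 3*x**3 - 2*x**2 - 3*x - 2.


||u||_{H^1}^2 = 696230/7

The H^1 norm (squared) on an interval (0, L) is
  ||u||_{H^1}^2 = ∫_0^L u(x)^2 dx + ∫_0^L u'(x)^2 dx.
Compute u'(x) = 9*x**2 - 4*x - 3.
Then u(x)^2 = 9*x**6 - 12*x**5 - 14*x**4 + 17*x**2 + 12*x + 4 and u'(x)^2 = 81*x**4 - 72*x**3 - 38*x**2 + 24*x + 9.
Integrate each monomial from 0 to 5 using ∫_0^5 c·x^n dx = c·5^(n+1)/(n+1):
  ∫_0^5 u(x)^2 dx = ∫_0^5 (9*x^6 - 12*x^5 - 14*x^4 + 17*x^2 + 12*x + 4) dx. Term by term:
    ∫_0^5 9*x^6 dx = 703125/7;  ∫_0^5 -12*x^5 dx = -31250;  ∫_0^5 -14*x^4 dx = -8750;
    ∫_0^5 17*x^2 dx = 2125/3;  ∫_0^5 12*x dx = 150;  ∫_0^5 4 dx = 20.
  Sum: 703125/7 − 31250 − 8750 + 2125/3 + 150 + 20 = 1287820/21.
  ∫_0^5 u'(x)^2 dx = ∫_0^5 (81*x^4 - 72*x^3 - 38*x^2 + 24*x + 9) dx. Term by term:
    ∫_0^5 81*x^4 dx = 50625;  ∫_0^5 -72*x^3 dx = -11250;  ∫_0^5 -38*x^2 dx = -4750/3;
    ∫_0^5 24*x dx = 300;  ∫_0^5 9 dx = 45.
  Sum: 50625 − 11250 − 4750/3 + 300 + 45 = 114410/3.
Adding: ||u||_{H^1}^2 = 1287820/21 + 114410/3 = 696230/7.


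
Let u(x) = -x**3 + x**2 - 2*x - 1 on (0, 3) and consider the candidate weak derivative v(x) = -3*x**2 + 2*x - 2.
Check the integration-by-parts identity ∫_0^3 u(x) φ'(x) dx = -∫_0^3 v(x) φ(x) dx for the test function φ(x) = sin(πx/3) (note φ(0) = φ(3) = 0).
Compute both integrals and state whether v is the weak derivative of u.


LHS = -324/π^3 + 75/π, RHS = -324/π^3 + 75/π. Yes, v = u' weakly.

u(x) = -x**3 + x**2 - 2*x - 1, classical derivative u'(x) = -3*x**2 + 2*x - 2.
φ(x) = sin(πx/3), so φ'(x) = π*cos(π*x/3)/3.
Note φ(0) = φ(3) = 0, so the boundary term u·φ vanishes.
LHS = ∫_0^3 u(x) φ'(x) dx = ∫_0^3 (-π*x^3*cos(π*x/3)/3 + π*x^2*cos(π*x/3)/3 - 2*π*x*cos(π*x/3)/3 - π*cos(π*x/3)/3) dx. Term by term:
  ∫_0^3 -π*cos(π*x/3)/3 dx = 0;  ∫_0^3 -2*π*x*cos(π*x/3)/3 dx = 12/π;  ∫_0^3 -π*x^3*cos(π*x/3)/3 dx = -324/π^3 + 81/π;
  ∫_0^3 π*x^2*cos(π*x/3)/3 dx = -18/π.
Sum: 0 + 12/π + -324/π^3 + 81/π − 18/π = -324/π^3 + 75/π.
So LHS = -324/π^3 + 75/π.
∫_0^3 v(x) φ(x) dx = ∫_0^3 (-3*x^2*sin(π*x/3) + 2*x*sin(π*x/3) - 2*sin(π*x/3)) dx. Term by term:
  ∫_0^3 -2*sin(π*x/3) dx = -12/π;  ∫_0^3 -3*x^2*sin(π*x/3) dx = -81/π + 324/π^3;  ∫_0^3 2*x*sin(π*x/3) dx = 18/π.
Sum: -12/π + -81/π + 324/π^3 + 18/π = -75/π + 324/π^3.
So RHS = -∫_0^3 v(x) φ(x) dx = -324/π^3 + 75/π.
LHS = RHS, so the identity holds for this test φ.
Moreover u is smooth here and v(x) = u'(x) = -3*x**2 + 2*x - 2 pointwise, so the identity holds for every test function. Hence v is the weak derivative of u.


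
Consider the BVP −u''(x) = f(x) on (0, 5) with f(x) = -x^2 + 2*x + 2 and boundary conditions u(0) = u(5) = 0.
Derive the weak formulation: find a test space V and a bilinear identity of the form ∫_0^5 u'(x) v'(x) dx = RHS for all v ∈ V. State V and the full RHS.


V = H^1_0(0, 5) (so v(0) = v(5) = 0); weak form: ∫_0^5 u'v' dx = ∫_0^5 (-x^2 + 2*x + 2) v dx for all v ∈ V.

Multiply both sides by a test function v and integrate from 0 to 5:
  ∫_0^5 −u''(x) v(x) dx = ∫_0^5 f(x) v(x) dx.
Integrate the LHS by parts once:
  ∫_0^5 −u'' v dx = −[u'(x) v(x)]_0^5 + ∫_0^5 u'(x) v'(x) dx.
Thus ∫_0^5 u'(x) v'(x) dx = ∫_0^5 f(x) v(x) dx + [u'(x) v(x)]_0^5.
Choose V so that boundary terms are either known or forced to vanish.
u is Dirichlet: u(0) = u(5) = 0. Let V = H^1_0(0, 5); then v(0) = v(5) = 0, and [u' v]_0^5 = 0.
Weak formulation: find u (satisfying any essential BC) such that ∫_0^5 u'(x) v'(x) dx = ∫_0^5 f v dx for all v ∈ V.
Substituting f(x) = -x^2 + 2*x + 2, the right-hand side is ∫_0^5 (-x^2 + 2*x + 2) v dx.


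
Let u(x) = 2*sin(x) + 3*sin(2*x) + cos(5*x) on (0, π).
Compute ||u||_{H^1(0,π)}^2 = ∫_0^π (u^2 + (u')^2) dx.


||u||_{H^1(0,π)}^2 = -208/7 + 79*π/2

u'(x) = -5*sin(5*x) + 2*cos(x) + 6*cos(2*x).
Expand u² and (u')² and integrate term by term on (0, π), using: for integers n ≥ 1, ∫_0^π sin²(nx) dx = ∫_0^π cos²(nx) dx = π/2; for n ≠ n', ∫_0^π sin(nx)sin(n'x) dx = ∫_0^π cos(nx)cos(n'x) dx = 0; and by product-to-sum, ∫_0^π sin(nx)cos(n'x) dx = ½∫_0^π [sin((n+n')x) + sin((n−n')x)] dx, which is 0 when n+n' is even and 2n/(n²−n'²) when n+n' is odd (it need not vanish on (0, π)).
  u² squared terms: (2)²·∫sin(x)² dx = 4·π/2 = 2*π;  (3)²·∫sin(2x)² dx = 9·π/2 = 9*π/2;  (1)²·∫cos(5x)² dx = 1·π/2 = π/2.
  u² cross terms: 2·(2)·(3)·∫sin(x)·sin(2x) dx = 12·(0) = 0;  2·(2)·(1)·∫sin(x)·cos(5x) dx = 4·(0) = 0;  2·(3)·(1)·∫sin(2x)·cos(5x) dx = 6·(-4/21) = -8/7.
  So ∫_0^π u² dx = 2*π + 9*π/2 + π/2 + 0 + 0 − 8/7 = -8/7 + 7*π.
  (u')² squared terms: (-5)²·∫sin(5x)² dx = 25·π/2 = 25*π/2;  (2)²·∫cos(x)² dx = 4·π/2 = 2*π;  (6)²·∫cos(2x)² dx = 36·π/2 = 18*π.
  (u')² cross terms: 2·(-5)·(2)·∫sin(5x)·cos(x) dx = -20·(0) = 0;  2·(-5)·(6)·∫sin(5x)·cos(2x) dx = -60·(10/21) = -200/7;  2·(2)·(6)·∫cos(x)·cos(2x) dx = 24·(0) = 0.
  So ∫_0^π (u')² dx = 25*π/2 + 2*π + 18*π + 0 − 200/7 + 0 = -200/7 + 65*π/2.
||u||_{H^1}^2 = (-8/7 + 7*π) + (-200/7 + 65*π/2) = -208/7 + 79*π/2.


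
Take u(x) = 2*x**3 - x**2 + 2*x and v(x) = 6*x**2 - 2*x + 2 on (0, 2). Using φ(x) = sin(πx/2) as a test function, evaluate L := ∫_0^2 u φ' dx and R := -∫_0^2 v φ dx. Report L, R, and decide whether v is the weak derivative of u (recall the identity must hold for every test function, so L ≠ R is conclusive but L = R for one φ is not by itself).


LHS = -48/π + 192/π^3, RHS = -48/π + 192/π^3. Yes, v = u' weakly.

u(x) = 2*x**3 - x**2 + 2*x, classical derivative u'(x) = 6*x**2 - 2*x + 2.
φ(x) = sin(πx/2), so φ'(x) = π*cos(π*x/2)/2.
Note φ(0) = φ(2) = 0, so the boundary term u·φ vanishes.
LHS = ∫_0^2 u(x) φ'(x) dx = ∫_0^2 (π*x^3*cos(π*x/2) - π*x^2*cos(π*x/2)/2 + π*x*cos(π*x/2)) dx. Term by term:
  ∫_0^2 π*x*cos(π*x/2) dx = -8/π;  ∫_0^2 π*x^3*cos(π*x/2) dx = -48/π + 192/π^3;  ∫_0^2 -π*x^2*cos(π*x/2)/2 dx = 8/π.
Sum: -8/π + -48/π + 192/π^3 + 8/π = -48/π + 192/π^3.
So LHS = -48/π + 192/π^3.
∫_0^2 v(x) φ(x) dx = ∫_0^2 (6*x^2*sin(π*x/2) - 2*x*sin(π*x/2) + 2*sin(π*x/2)) dx. Term by term:
  ∫_0^2 2*sin(π*x/2) dx = 8/π;  ∫_0^2 -2*x*sin(π*x/2) dx = -8/π;  ∫_0^2 6*x^2*sin(π*x/2) dx = -192/π^3 + 48/π.
Sum: 8/π − 8/π + -192/π^3 + 48/π = -192/π^3 + 48/π.
So RHS = -∫_0^2 v(x) φ(x) dx = -48/π + 192/π^3.
LHS = RHS, so the identity holds for this test φ.
Moreover u is smooth here and v(x) = u'(x) = 6*x**2 - 2*x + 2 pointwise, so the identity holds for every test function. Hence v is the weak derivative of u.


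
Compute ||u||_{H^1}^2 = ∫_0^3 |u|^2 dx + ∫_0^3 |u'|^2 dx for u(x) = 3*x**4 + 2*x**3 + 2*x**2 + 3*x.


||u||_{H^1}^2 = 7750251/70

The H^1 norm (squared) on an interval (0, L) is
  ||u||_{H^1}^2 = ∫_0^L u(x)^2 dx + ∫_0^L u'(x)^2 dx.
Compute u'(x) = 12*x**3 + 6*x**2 + 4*x + 3.
Then u(x)^2 = 9*x**8 + 12*x**7 + 16*x**6 + 26*x**5 + 16*x**4 + 12*x**3 + 9*x**2 and u'(x)^2 = 144*x**6 + 144*x**5 + 132*x**4 + 120*x**3 + 52*x**2 + 24*x + 9.
Integrate each monomial from 0 to 3 using ∫_0^3 c·x^n dx = c·3^(n+1)/(n+1):
  ∫_0^3 u(x)^2 dx = ∫_0^3 (9*x^8 + 12*x^7 + 16*x^6 + 26*x^5 + 16*x^4 + 12*x^3 + 9*x^2) dx. Term by term:
    ∫_0^3 9*x^8 dx = 19683;  ∫_0^3 12*x^7 dx = 19683/2;  ∫_0^3 16*x^6 dx = 34992/7;
    ∫_0^3 26*x^5 dx = 3159;  ∫_0^3 16*x^4 dx = 3888/5;  ∫_0^3 12*x^3 dx = 243;
    ∫_0^3 9*x^2 dx = 81.
  Sum: 19683 + 19683/2 + 34992/7 + 3159 + 3888/5 + 243 + 81 = 2714877/70.
  ∫_0^3 u'(x)^2 dx = ∫_0^3 (144*x^6 + 144*x^5 + 132*x^4 + 120*x^3 + 52*x^2 + 24*x + 9) dx. Term by term:
    ∫_0^3 144*x^6 dx = 314928/7;  ∫_0^3 144*x^5 dx = 17496;  ∫_0^3 132*x^4 dx = 32076/5;
    ∫_0^3 120*x^3 dx = 2430;  ∫_0^3 52*x^2 dx = 468;  ∫_0^3 24*x dx = 108;
    ∫_0^3 9 dx = 27.
  Sum: 314928/7 + 17496 + 32076/5 + 2430 + 468 + 108 + 27 = 2517687/35.
Adding: ||u||_{H^1}^2 = 2714877/70 + 2517687/35 = 7750251/70.


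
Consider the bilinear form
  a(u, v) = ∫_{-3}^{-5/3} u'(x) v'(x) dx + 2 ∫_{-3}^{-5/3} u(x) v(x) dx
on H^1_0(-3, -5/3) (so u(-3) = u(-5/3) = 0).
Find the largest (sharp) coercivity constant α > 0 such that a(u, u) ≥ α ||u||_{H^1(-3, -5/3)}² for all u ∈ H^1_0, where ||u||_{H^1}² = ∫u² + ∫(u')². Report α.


α = 1

Coercivity of a(·,·) on H^1_0(-3, -5/3) means a(u, u) ≥ α ||u||_{H^1}² for every u ∈ H^1_0.
The interval has length L = 4/3, and Poincaré/coercivity depend only on L. Here a(u, u) = ∫(u')² + (2)·∫u².
Here c = 2 ≥ 1, so a(u,u) = ∫(u')² + c∫u² ≥ ∫(u')² + ∫u² = ||u||_{H^1}², i.e. α = 1 works. No larger α is possible: a(u,u) ≥ α||u||_{H^1}² means (1−α)∫(u')² ≥ (α−c)∫u², and for the modes u_n = sin(nπ(x−x₀)/L) (x₀ the left endpoint) one has ∫u_n²/∫(u_n')² = (L/(nπ))² → 0, so a(u_n,u_n)/||u_n||_{H^1}² → 1. Hence the optimal constant is α = 1.
Therefore α = 1.


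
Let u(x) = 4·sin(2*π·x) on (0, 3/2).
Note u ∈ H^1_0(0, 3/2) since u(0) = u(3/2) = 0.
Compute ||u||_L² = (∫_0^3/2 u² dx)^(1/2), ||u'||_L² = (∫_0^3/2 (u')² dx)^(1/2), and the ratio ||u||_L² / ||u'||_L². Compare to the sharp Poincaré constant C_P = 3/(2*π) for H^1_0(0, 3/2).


||u||_L² / ||u'||_L² = 1/(2*π) < C_P = 3/(2*π).

u(x) = 4·sin(2*π·x), so u'(x) = 8*π*cos(2*π*x).
Writing u(x) = A·sin(kπx/L) with A = 4 and k = 3, use ∫_0^L sin²(kπx/L) dx = L/2 and ∫_0^L cos²(kπx/L) dx = L/2.
u² = 16·sin²(2*π·x) and (u')² = 64*π^2·cos²(2*π·x), and each of sin², cos² integrates to L/2 = 3/4 over (0, 3/2).
∫_0^3/2 u² dx = 12, so ||u||_L² = 2*sqrt(3).
∫_0^3/2 (u')² dx = 48*π^2, so ||u'||_L² = 4*sqrt(3)*π.
Ratio ||u||_L² / ||u'||_L² = 1/(2*π).
Sharp Poincaré constant on H^1_0(0, 3/2) is C_P = L/π = 3/(2*π), achieved by sin(2*π/3·x).
This is the k = 3 harmonic; the ratio L/(kπ) is strictly less than C_P = L/π, consistent with the sharp inequality ||u||_L² ≤ C_P ||u'||_L².


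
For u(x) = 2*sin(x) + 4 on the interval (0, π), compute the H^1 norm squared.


||u||_{H^1(0,π)}^2 = 32 + 20*π

u'(x) = 2*cos(x).
Expand u² and (u')² and integrate term by term on (0, π), using: for integers n ≥ 1, ∫_0^π sin²(nx) dx = ∫_0^π cos²(nx) dx = π/2; for n ≠ n', ∫_0^π sin(nx)sin(n'x) dx = ∫_0^π cos(nx)cos(n'x) dx = 0; and by product-to-sum, ∫_0^π sin(nx)cos(n'x) dx = ½∫_0^π [sin((n+n')x) + sin((n−n')x)] dx, which is 0 when n+n' is even and 2n/(n²−n'²) when n+n' is odd (it need not vanish on (0, π)). For the constant mode: ∫_0^π 1 dx = π, ∫_0^π cos(nx) dx = 0, ∫_0^π sin(nx) dx = (1−(−1)^n)/n.
  u² squared terms: (4)²·∫1 dx = 16·π = 16*π;  (2)²·∫sin(x)² dx = 4·π/2 = 2*π.
  u² cross terms: 2·(4)·(2)·∫1·sin(x) dx = 16·(2) = 32.
  So ∫_0^π u² dx = 16*π + 2*π + 32 = 32 + 18*π.
  (u')² squared terms: (2)²·∫cos(x)² dx = 4·π/2 = 2*π.
  So ∫_0^π (u')² dx = 2*π.
||u||_{H^1}^2 = (32 + 18*π) + (2*π) = 32 + 20*π.


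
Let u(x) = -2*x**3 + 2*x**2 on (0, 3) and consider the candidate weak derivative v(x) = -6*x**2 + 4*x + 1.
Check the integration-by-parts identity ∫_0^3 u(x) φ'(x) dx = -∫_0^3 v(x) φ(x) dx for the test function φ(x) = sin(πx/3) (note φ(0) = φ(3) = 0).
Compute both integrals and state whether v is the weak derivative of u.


LHS = -648/π^3 + 126/π, RHS = -648/π^3 + 120/π. No, v is not the weak derivative of u.

u(x) = -2*x**3 + 2*x**2, classical derivative u'(x) = -6*x**2 + 4*x.
φ(x) = sin(πx/3), so φ'(x) = π*cos(π*x/3)/3.
Note φ(0) = φ(3) = 0, so the boundary term u·φ vanishes.
LHS = ∫_0^3 u(x) φ'(x) dx = ∫_0^3 (-2*π*x^3*cos(π*x/3)/3 + 2*π*x^2*cos(π*x/3)/3) dx. Term by term:
  ∫_0^3 -2*π*x^3*cos(π*x/3)/3 dx = -648/π^3 + 162/π;  ∫_0^3 2*π*x^2*cos(π*x/3)/3 dx = -36/π.
Sum: -648/π^3 + 162/π − 36/π = -648/π^3 + 126/π.
So LHS = -648/π^3 + 126/π.
∫_0^3 v(x) φ(x) dx = ∫_0^3 (-6*x^2*sin(π*x/3) + 4*x*sin(π*x/3) + sin(π*x/3)) dx. Term by term:
  ∫_0^3 -6*x^2*sin(π*x/3) dx = -162/π + 648/π^3;  ∫_0^3 4*x*sin(π*x/3) dx = 36/π;  ∫_0^3 sin(π*x/3) dx = 6/π.
Sum: -162/π + 648/π^3 + 36/π + 6/π = -120/π + 648/π^3.
So RHS = -∫_0^3 v(x) φ(x) dx = -648/π^3 + 120/π.
LHS − RHS = 6/π ≠ 0, so the identity fails.
(For a valid weak derivative the identity must hold for EVERY test function, in particular this one. The failure shows v is NOT the weak derivative of u.)
Correct weak derivative would be u'(x) = -6*x**2 + 4*x.


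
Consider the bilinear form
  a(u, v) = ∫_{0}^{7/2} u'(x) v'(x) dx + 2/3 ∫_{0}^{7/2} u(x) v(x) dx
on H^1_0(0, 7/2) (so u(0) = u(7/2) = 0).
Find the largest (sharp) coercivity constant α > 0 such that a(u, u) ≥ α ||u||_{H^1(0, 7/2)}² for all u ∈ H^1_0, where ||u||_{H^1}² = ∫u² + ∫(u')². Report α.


α = 2*(49 + 6*π^2)/(3*(4*π^2 + 49))

Coercivity of a(·,·) on H^1_0(0, 7/2) means a(u, u) ≥ α ||u||_{H^1}² for every u ∈ H^1_0.
The interval has length L = 7/2, and Poincaré/coercivity depend only on L. Here a(u, u) = ∫(u')² + (2/3)·∫u².
Here 0 < c = 2/3 < 1. The condition a(u,u) ≥ α||u||_{H^1}² reads (1−α)∫(u')² ≥ (α−c)∫u². Any admissible α is ≤ 1 (rapidly oscillating u have ∫u²/∫(u')² → 0), and α = 1 would force 0 ≥ (1−c)∫u², impossible since c < 1; so 1−α > 0. By the sharp Poincaré inequality on H^1_0 of an interval of length L, ∫(u')² ≥ (π/L)²∫u² with equality for the first sine mode sin(π(x−x₀)/L) (x₀ the left endpoint), so the inequality holds for all u iff (1−α)(π/L)² ≥ α − c, i.e. α ≤ ((π/L)² + c)/((π/L)² + 1) = (1 + c(L/π)²)/(1 + (L/π)²). With (π/L)² = 4*π^2/49 and c = 2/3, the largest admissible constant is α = ((π/L)² + c)/((π/L)² + 1).
Simplifying, α = 2*(49 + 6*π^2)/(3*(4*π^2 + 49)).


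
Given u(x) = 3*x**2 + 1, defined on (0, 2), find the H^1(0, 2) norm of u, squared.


||u||_{H^1}^2 = 858/5

The H^1 norm (squared) on an interval (0, L) is
  ||u||_{H^1}^2 = ∫_0^L u(x)^2 dx + ∫_0^L u'(x)^2 dx.
Compute u'(x) = 6*x.
Then u(x)^2 = 9*x**4 + 6*x**2 + 1 and u'(x)^2 = 36*x**2.
Integrate each monomial from 0 to 2 using ∫_0^2 c·x^n dx = c·2^(n+1)/(n+1):
  ∫_0^2 u(x)^2 dx = ∫_0^2 (9*x^4 + 6*x^2 + 1) dx. Term by term:
    ∫_0^2 9*x^4 dx = 288/5;  ∫_0^2 6*x^2 dx = 16;  ∫_0^2 1 dx = 2.
  Sum: 288/5 + 16 + 2 = 378/5.
  ∫_0^2 u'(x)^2 dx = ∫_0^2 (36*x^2) dx. Term by term:
    ∫_0^2 36*x^2 dx = 96.
Adding: ||u||_{H^1}^2 = 378/5 + 96 = 858/5.


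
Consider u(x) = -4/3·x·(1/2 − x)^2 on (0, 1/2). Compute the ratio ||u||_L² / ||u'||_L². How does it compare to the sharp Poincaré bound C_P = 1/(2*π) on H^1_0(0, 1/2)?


||u||_L² / ||u'||_L² = sqrt(14)/28 < C_P = 1/(2*π).

u(x) = -4/3·x·(1/2 − x)^2, so u'(x) = -4*x^2 + 8*x/3 - 1/3.
u(x) = -4/3·x·(1/2 − x)^2 vanishes at x = 0 and x = 1/2, so u ∈ H^1_0(0, 1/2). Differentiate via the product rule and integrate the resulting polynomials term by term.
  ∫_0^1/2 u² dx = ∫_0^1/2 (16*x^6/9 - 32*x^5/9 + 8*x^4/3 - 8*x^3/9 + x^2/9) dx. Term by term:
    ∫_0^1/2 16*x^6/9 dx = 1/504;  ∫_0^1/2 -32*x^5/9 dx = -1/108;  ∫_0^1/2 8*x^4/3 dx = 1/60;
    ∫_0^1/2 -8*x^3/9 dx = -1/72;  ∫_0^1/2 x^2/9 dx = 1/216.
  Sum: 1/504 − 1/108 + 1/60 − 1/72 + 1/216 = 1/7560.
  ∫_0^1/2 (u')² dx = ∫_0^1/2 (16*x^4 - 64*x^3/3 + 88*x^2/9 - 16*x/9 + 1/9) dx. Term by term:
    ∫_0^1/2 16*x^4 dx = 1/10;  ∫_0^1/2 -64*x^3/3 dx = -1/3;  ∫_0^1/2 88*x^2/9 dx = 11/27;
    ∫_0^1/2 -16*x/9 dx = -2/9;  ∫_0^1/2 1/9 dx = 1/18.
  Sum: 1/10 − 1/3 + 11/27 − 2/9 + 1/18 = 1/135.
∫_0^1/2 u² dx = 1/7560, so ||u||_L² = sqrt(210)/1260.
∫_0^1/2 (u')² dx = 1/135, so ||u'||_L² = sqrt(15)/45.
Ratio ||u||_L² / ||u'||_L² = sqrt(14)/28.
Sharp Poincaré constant on H^1_0(0, 1/2) is C_P = L/π = 1/(2*π), achieved by sin(2*π·x).
A polynomial bump cannot attain the sharp Poincaré constant (only the first sine eigenfunction does), so the ratio is strictly less than C_P, consistent with ||u||_L² ≤ C_P ||u'||_L².


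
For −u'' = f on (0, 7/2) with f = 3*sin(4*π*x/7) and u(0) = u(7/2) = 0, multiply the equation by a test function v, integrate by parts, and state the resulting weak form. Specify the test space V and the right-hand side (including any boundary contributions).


V = H^1_0(0, 7/2) (so v(0) = v(7/2) = 0); weak form: ∫_0^7/2 u'v' dx = ∫_0^7/2 (3*sin(4*π*x/7)) v dx for all v ∈ V.

Multiply both sides by a test function v and integrate from 0 to 7/2:
  ∫_0^7/2 −u''(x) v(x) dx = ∫_0^7/2 f(x) v(x) dx.
Integrate the LHS by parts once:
  ∫_0^7/2 −u'' v dx = −[u'(x) v(x)]_0^7/2 + ∫_0^7/2 u'(x) v'(x) dx.
Thus ∫_0^7/2 u'(x) v'(x) dx = ∫_0^7/2 f(x) v(x) dx + [u'(x) v(x)]_0^7/2.
Choose V so that boundary terms are either known or forced to vanish.
u is Dirichlet: u(0) = u(7/2) = 0. Let V = H^1_0(0, 7/2); then v(0) = v(7/2) = 0, and [u' v]_0^7/2 = 0.
Weak formulation: find u (satisfying any essential BC) such that ∫_0^7/2 u'(x) v'(x) dx = ∫_0^7/2 f v dx for all v ∈ V.
Substituting f(x) = 3*sin(4*π*x/7), the right-hand side is ∫_0^7/2 (3*sin(4*π*x/7)) v dx.


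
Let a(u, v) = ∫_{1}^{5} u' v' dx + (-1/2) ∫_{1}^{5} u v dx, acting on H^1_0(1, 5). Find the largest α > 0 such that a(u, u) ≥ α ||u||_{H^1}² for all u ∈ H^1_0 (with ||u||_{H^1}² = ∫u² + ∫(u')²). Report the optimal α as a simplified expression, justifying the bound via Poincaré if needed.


α = (-8 + π^2)/(π^2 + 16)

Coercivity of a(·,·) on H^1_0(1, 5) means a(u, u) ≥ α ||u||_{H^1}² for every u ∈ H^1_0.
The interval has length L = 4, and Poincaré/coercivity depend only on L. Here a(u, u) = ∫(u')² + (-1/2)·∫u².
Here c = -1/2 < 0 with |c| < (π/L)² = π^2/16, so coercivity still holds. The condition a(u,u) ≥ α||u||_{H^1}² reads (1−α)∫(u')² ≥ (α−c)∫u². Any admissible α is ≤ 1 (rapidly oscillating u have ∫u²/∫(u')² → 0), and α = 1 would force 0 ≥ (1−c)∫u², impossible since c < 1; so 1−α > 0. By the sharp Poincaré inequality on H^1_0 of an interval of length L, ∫(u')² ≥ (π/L)²∫u² with equality for the first sine mode sin(π(x−x₀)/L) (x₀ the left endpoint), so the inequality holds for all u iff (1−α)(π/L)² ≥ α − c, i.e. α ≤ ((π/L)² + c)/((π/L)² + 1) = (1 + c(L/π)²)/(1 + (L/π)²). (Direct route, valid since c ≤ 0: Poincaré gives c∫u² ≥ c(L/π)²∫(u')², so a(u,u) ≥ (1 + c(L/π)²)∫(u')², while ||u||_{H^1}² ≤ (1 + (L/π)²)∫(u')²; dividing yields the same α.) With (π/L)² = π^2/16 and c = -1/2, the largest admissible constant is α = ((π/L)² + c)/((π/L)² + 1).
Simplifying, α = (-8 + π^2)/(π^2 + 16).


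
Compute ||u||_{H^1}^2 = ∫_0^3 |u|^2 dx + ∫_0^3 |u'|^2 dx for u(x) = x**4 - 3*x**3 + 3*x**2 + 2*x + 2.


||u||_{H^1}^2 = 35547/28

The H^1 norm (squared) on an interval (0, L) is
  ||u||_{H^1}^2 = ∫_0^L u(x)^2 dx + ∫_0^L u'(x)^2 dx.
Compute u'(x) = 4*x**3 - 9*x**2 + 6*x + 2.
Then u(x)^2 = x**8 - 6*x**7 + 15*x**6 - 14*x**5 + x**4 + 16*x**2 + 8*x + 4 and u'(x)^2 = 16*x**6 - 72*x**5 + 129*x**4 - 92*x**3 + 24*x + 4.
Integrate each monomial from 0 to 3 using ∫_0^3 c·x^n dx = c·3^(n+1)/(n+1):
  ∫_0^3 u(x)^2 dx = ∫_0^3 (x^8 - 6*x^7 + 15*x^6 - 14*x^5 + x^4 + 16*x^2 + 8*x + 4) dx. Term by term:
    ∫_0^3 x^8 dx = 2187;  ∫_0^3 -6*x^7 dx = -19683/4;  ∫_0^3 15*x^6 dx = 32805/7;
    ∫_0^3 -14*x^5 dx = -1701;  ∫_0^3 x^4 dx = 243/5;  ∫_0^3 16*x^2 dx = 144;
    ∫_0^3 8*x dx = 36;  ∫_0^3 4 dx = 12.
  Sum: 2187 − 19683/4 + 32805/7 − 1701 + 243/5 + 144 + 36 + 12 = 68919/140.
  ∫_0^3 u'(x)^2 dx = ∫_0^3 (16*x^6 - 72*x^5 + 129*x^4 - 92*x^3 + 24*x + 4) dx. Term by term:
    ∫_0^3 16*x^6 dx = 34992/7;  ∫_0^3 -72*x^5 dx = -8748;  ∫_0^3 129*x^4 dx = 31347/5;
    ∫_0^3 -92*x^3 dx = -1863;  ∫_0^3 24*x dx = 108;  ∫_0^3 4 dx = 12.
  Sum: 34992/7 − 8748 + 31347/5 − 1863 + 108 + 12 = 27204/35.
Adding: ||u||_{H^1}^2 = 68919/140 + 27204/35 = 35547/28.


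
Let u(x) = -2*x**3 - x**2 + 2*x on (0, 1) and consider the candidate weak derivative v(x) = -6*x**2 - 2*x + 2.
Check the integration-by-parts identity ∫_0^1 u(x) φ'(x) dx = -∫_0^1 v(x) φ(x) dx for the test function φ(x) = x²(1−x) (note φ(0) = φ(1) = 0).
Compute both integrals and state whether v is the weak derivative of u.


LHS = 2/15, RHS = 2/15. Yes, v = u' weakly.

u(x) = -2*x**3 - x**2 + 2*x, classical derivative u'(x) = -6*x**2 - 2*x + 2.
φ(x) = x²(1−x), so φ'(x) = x*(2 - 3*x).
Note φ(0) = φ(1) = 0, so the boundary term u·φ vanishes.
LHS = ∫_0^1 u(x) φ'(x) dx = ∫_0^1 (6*x^5 - x^4 - 8*x^3 + 4*x^2) dx. Term by term:
  ∫_0^1 6*x^5 dx = 1;  ∫_0^1 -x^4 dx = -1/5;  ∫_0^1 -8*x^3 dx = -2;
  ∫_0^1 4*x^2 dx = 4/3.
Sum: 1 − 1/5 − 2 + 4/3 = 2/15.
So LHS = 2/15.
∫_0^1 v(x) φ(x) dx = ∫_0^1 (6*x^5 - 4*x^4 - 4*x^3 + 2*x^2) dx. Term by term:
  ∫_0^1 6*x^5 dx = 1;  ∫_0^1 -4*x^4 dx = -4/5;  ∫_0^1 -4*x^3 dx = -1;
  ∫_0^1 2*x^2 dx = 2/3.
Sum: 1 − 4/5 − 1 + 2/3 = -2/15.
So RHS = -∫_0^1 v(x) φ(x) dx = 2/15.
LHS = RHS, so the identity holds for this test φ.
Moreover u is smooth here and v(x) = u'(x) = -6*x**2 - 2*x + 2 pointwise, so the identity holds for every test function. Hence v is the weak derivative of u.


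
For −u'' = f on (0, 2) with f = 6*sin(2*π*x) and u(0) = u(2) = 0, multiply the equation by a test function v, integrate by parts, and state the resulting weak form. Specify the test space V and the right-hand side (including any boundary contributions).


V = H^1_0(0, 2) (so v(0) = v(2) = 0); weak form: ∫_0^2 u'v' dx = ∫_0^2 (6*sin(2*π*x)) v dx for all v ∈ V.

Multiply both sides by a test function v and integrate from 0 to 2:
  ∫_0^2 −u''(x) v(x) dx = ∫_0^2 f(x) v(x) dx.
Integrate the LHS by parts once:
  ∫_0^2 −u'' v dx = −[u'(x) v(x)]_0^2 + ∫_0^2 u'(x) v'(x) dx.
Thus ∫_0^2 u'(x) v'(x) dx = ∫_0^2 f(x) v(x) dx + [u'(x) v(x)]_0^2.
Choose V so that boundary terms are either known or forced to vanish.
u is Dirichlet: u(0) = u(2) = 0. Let V = H^1_0(0, 2); then v(0) = v(2) = 0, and [u' v]_0^2 = 0.
Weak formulation: find u (satisfying any essential BC) such that ∫_0^2 u'(x) v'(x) dx = ∫_0^2 f v dx for all v ∈ V.
Substituting f(x) = 6*sin(2*π*x), the right-hand side is ∫_0^2 (6*sin(2*π*x)) v dx.


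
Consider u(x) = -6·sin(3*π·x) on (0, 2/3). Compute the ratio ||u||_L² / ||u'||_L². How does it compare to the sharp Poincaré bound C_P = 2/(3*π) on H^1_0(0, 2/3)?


||u||_L² / ||u'||_L² = 1/(3*π) < C_P = 2/(3*π).

u(x) = -6·sin(3*π·x), so u'(x) = -18*π*cos(3*π*x).
Writing u(x) = A·sin(kπx/L) with A = -6 and k = 2, use ∫_0^L sin²(kπx/L) dx = L/2 and ∫_0^L cos²(kπx/L) dx = L/2.
u² = 36·sin²(3*π·x) and (u')² = 324*π^2·cos²(3*π·x), and each of sin², cos² integrates to L/2 = 1/3 over (0, 2/3).
∫_0^2/3 u² dx = 12, so ||u||_L² = 2*sqrt(3).
∫_0^2/3 (u')² dx = 108*π^2, so ||u'||_L² = 6*sqrt(3)*π.
Ratio ||u||_L² / ||u'||_L² = 1/(3*π).
Sharp Poincaré constant on H^1_0(0, 2/3) is C_P = L/π = 2/(3*π), achieved by sin(3*π/2·x).
This is the k = 2 harmonic; the ratio L/(kπ) is strictly less than C_P = L/π, consistent with the sharp inequality ||u||_L² ≤ C_P ||u'||_L².


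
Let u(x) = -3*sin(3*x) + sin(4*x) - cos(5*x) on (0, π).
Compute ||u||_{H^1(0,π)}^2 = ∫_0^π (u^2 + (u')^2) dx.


||u||_{H^1(0,π)}^2 = 416/9 + 133*π/2

u'(x) = 5*sin(5*x) - 9*cos(3*x) + 4*cos(4*x).
Expand u² and (u')² and integrate term by term on (0, π), using: for integers n ≥ 1, ∫_0^π sin²(nx) dx = ∫_0^π cos²(nx) dx = π/2; for n ≠ n', ∫_0^π sin(nx)sin(n'x) dx = ∫_0^π cos(nx)cos(n'x) dx = 0; and by product-to-sum, ∫_0^π sin(nx)cos(n'x) dx = ½∫_0^π [sin((n+n')x) + sin((n−n')x)] dx, which is 0 when n+n' is even and 2n/(n²−n'²) when n+n' is odd (it need not vanish on (0, π)).
  u² squared terms: (-1)²·∫cos(5x)² dx = 1·π/2 = π/2;  (-3)²·∫sin(3x)² dx = 9·π/2 = 9*π/2;  (1)²·∫sin(4x)² dx = 1·π/2 = π/2.
  u² cross terms: 2·(-1)·(-3)·∫cos(5x)·sin(3x) dx = 6·(0) = 0;  2·(-1)·(1)·∫cos(5x)·sin(4x) dx = -2·(-8/9) = 16/9;  2·(-3)·(1)·∫sin(3x)·sin(4x) dx = -6·(0) = 0.
  So ∫_0^π u² dx = π/2 + 9*π/2 + π/2 + 0 + 16/9 + 0 = 16/9 + 11*π/2.
  (u')² squared terms: (-9)²·∫cos(3x)² dx = 81·π/2 = 81*π/2;  (4)²·∫cos(4x)² dx = 16·π/2 = 8*π;  (5)²·∫sin(5x)² dx = 25·π/2 = 25*π/2.
  (u')² cross terms: 2·(-9)·(4)·∫cos(3x)·cos(4x) dx = -72·(0) = 0;  2·(-9)·(5)·∫cos(3x)·sin(5x) dx = -90·(0) = 0;  2·(4)·(5)·∫cos(4x)·sin(5x) dx = 40·(10/9) = 400/9.
  So ∫_0^π (u')² dx = 81*π/2 + 8*π + 25*π/2 + 0 + 0 + 400/9 = 400/9 + 61*π.
||u||_{H^1}^2 = (16/9 + 11*π/2) + (400/9 + 61*π) = 416/9 + 133*π/2.


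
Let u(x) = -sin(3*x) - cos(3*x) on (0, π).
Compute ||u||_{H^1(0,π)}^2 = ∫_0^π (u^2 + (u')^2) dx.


||u||_{H^1(0,π)}^2 = 10*π

u'(x) = 3*sin(3*x) - 3*cos(3*x).
Expand u² and (u')² and integrate term by term on (0, π), using: for integers n ≥ 1, ∫_0^π sin²(nx) dx = ∫_0^π cos²(nx) dx = π/2; for n ≠ n', ∫_0^π sin(nx)sin(n'x) dx = ∫_0^π cos(nx)cos(n'x) dx = 0; and by product-to-sum, ∫_0^π sin(nx)cos(n'x) dx = ½∫_0^π [sin((n+n')x) + sin((n−n')x)] dx, which is 0 when n+n' is even and 2n/(n²−n'²) when n+n' is odd (it need not vanish on (0, π)).
  u² squared terms: (-1)²·∫cos(3x)² dx = 1·π/2 = π/2;  (-1)²·∫sin(3x)² dx = 1·π/2 = π/2.
  u² cross terms: 2·(-1)·(-1)·∫cos(3x)·sin(3x) dx = 2·(0) = 0.
  So ∫_0^π u² dx = π/2 + π/2 + 0 = π.
  (u')² squared terms: (-3)²·∫cos(3x)² dx = 9·π/2 = 9*π/2;  (3)²·∫sin(3x)² dx = 9·π/2 = 9*π/2.
  (u')² cross terms: 2·(-3)·(3)·∫cos(3x)·sin(3x) dx = -18·(0) = 0.
  So ∫_0^π (u')² dx = 9*π/2 + 9*π/2 + 0 = 9*π.
||u||_{H^1}^2 = (π) + (9*π) = 10*π.


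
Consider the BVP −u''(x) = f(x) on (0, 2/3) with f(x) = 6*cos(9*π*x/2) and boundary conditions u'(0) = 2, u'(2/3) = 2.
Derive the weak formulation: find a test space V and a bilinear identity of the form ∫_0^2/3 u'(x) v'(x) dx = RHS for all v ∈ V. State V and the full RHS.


V = H^1(0, 2/3) (v unrestricted at boundary; u is determined up to an additive constant); weak form: ∫_0^2/3 u'v' dx = ∫_0^2/3 (6*cos(9*π*x/2)) v dx + 2·v(2/3) − 2·v(0) for all v ∈ V.

Multiply both sides by a test function v and integrate from 0 to 2/3:
  ∫_0^2/3 −u''(x) v(x) dx = ∫_0^2/3 f(x) v(x) dx.
Integrate the LHS by parts once:
  ∫_0^2/3 −u'' v dx = −[u'(x) v(x)]_0^2/3 + ∫_0^2/3 u'(x) v'(x) dx.
Thus ∫_0^2/3 u'(x) v'(x) dx = ∫_0^2/3 f(x) v(x) dx + [u'(x) v(x)]_0^2/3.
Choose V so that boundary terms are either known or forced to vanish.
u has inhomogeneous Neumann u'(0) = 2, u'(2/3) = 2. [u' v]_0^2/3 = (2)·v(2/3) − (2)·v(0) = 2·v(2/3) − 2·v(0). Take V = H^1(0, 2/3); boundary term becomes part of RHS.
Weak formulation: find u (satisfying any essential BC) such that ∫_0^2/3 u'(x) v'(x) dx = ∫_0^2/3 f v dx + 2·v(2/3) − 2·v(0) for all v ∈ V (Neumann data are natural BCs: they enter the RHS as boundary terms).
Substituting f(x) = 6*cos(9*π*x/2), the right-hand side is ∫_0^2/3 (6*cos(9*π*x/2)) v dx + 2·v(2/3) − 2·v(0).
Compatibility check (pure Neumann): taking v ≡ 1 ∈ V gives 0 = ∫_0^2/3 f dx + (2) − (2), i.e. ∫_0^2/3 f dx must equal u'(0) − u'(2/3) = 0. Indeed ∫_0^2/3 (6*cos(9*π*x/2)) dx = 0, so the data are compatible. The solution is then unique only up to an additive constant (fix it e.g. by requiring ∫_0^2/3 u dx = 0).
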